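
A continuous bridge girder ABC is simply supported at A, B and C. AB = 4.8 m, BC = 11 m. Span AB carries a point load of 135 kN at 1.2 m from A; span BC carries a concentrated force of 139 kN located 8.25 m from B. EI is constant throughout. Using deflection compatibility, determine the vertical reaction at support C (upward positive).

R_C = 90.81 kN

Take M_B as the redundant. Released structure: two simple spans AB and BC with a hinge at B.
Rotations at B on the released spans (each span's end-slope, ×1/EI):
  span AB: point load 135 at a = 1.2: Pab(L + a)/(6LEI) = 121.5/EI
  span BC: point load 139 at a = 8.25: Pab(L + b)/(6LEI) = 657/EI
  relative rotation θ_0 = (121.5 + 657)/EI = 778.5/EI
A unit hogging moment at B produces rotation L₁/(3EI) + L₂/(3EI) = 5.267/EI.
Slope continuity at B: θ_0 = M_B·5.267/EI, so M_B = 778.5/5.267 = 147.8 kN·m (hogging).
Span BC, ΣM about C: R_B^{BC}·11 = 382.2 + 147.8, so R_B^{BC} = 48.19 kN and R_C = 139 − 48.19 = 90.81 kN.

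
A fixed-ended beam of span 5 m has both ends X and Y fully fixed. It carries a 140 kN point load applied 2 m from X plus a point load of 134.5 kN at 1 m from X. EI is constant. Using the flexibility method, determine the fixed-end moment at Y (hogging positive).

Release both end moments; the primary structure is a simply-supported span XY with redundants M_X and M_Y.
On the primary (simply-supported) span, the end slopes from the loading are:
  at X: point load 140 at a = 2: Pab(L + b)/(6LEI) = 224/EI
  at Y: point load 140 at a = 2: Pab(L + a)/(6LEI) = 196/EI
  at X: point load 134.5 at a = 1: Pab(L + b)/(6LEI) = 161.4/EI
  at Y: point load 134.5 at a = 1: Pab(L + a)/(6LEI) = 107.6/EI
  θ_X0 = 385.4/EI,  θ_Y0 = 303.6/EI
Flexibility coefficients: a unit moment at one end gives L/(3EI) there and L/(6EI) at the far end, so f₁₁ = f₂₂ = 1.667/EI and f₁₂ = f₂₁ = 0.8333/EI.
Compatibility — zero rotation at each built-in end:
  1.667 M_X + 0.8333 M_Y = 385.4
  0.8333 M_X + 1.667 M_Y = 303.6
Solving the pair gives M_X = 186.9 kN·m and M_Y = 88.72 kN·m (hogging).

M_Y = 88.72 kN·m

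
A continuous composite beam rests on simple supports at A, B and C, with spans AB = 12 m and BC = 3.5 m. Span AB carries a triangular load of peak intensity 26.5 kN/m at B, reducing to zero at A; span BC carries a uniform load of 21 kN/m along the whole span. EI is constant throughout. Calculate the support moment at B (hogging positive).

M_B = 204.2 kN·m

Take M_B as the redundant. Released structure: two simple spans AB and BC with a hinge at B.
End slopes at the hinge B, treating each span as simply supported:
  span AB: triangular load, peak 26.5: w₀L³/(45EI) = 1018/EI
  span BC: UDL 21: wL³/(24EI) = 37.52/EI
  relative rotation θ_0 = (1018 + 37.52)/EI = 1055/EI
A unit hogging moment at B produces rotation L₁/(3EI) + L₂/(3EI) = 5.167/EI.
Compatibility: M_B·(L₁+L₂)/(3EI) = θ_0, giving M_B = 204.2 kN·m (hogging).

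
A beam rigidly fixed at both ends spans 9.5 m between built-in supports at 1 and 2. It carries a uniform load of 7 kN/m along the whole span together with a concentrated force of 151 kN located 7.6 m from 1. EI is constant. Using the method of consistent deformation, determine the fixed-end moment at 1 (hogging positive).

M_1 = 98.55 kN·m

Release both end moments; the primary structure is a simply-supported span 12 with redundants M_1 and M_2.
End rotations of the released simple span under the applied load (×1/EI):
  at 1: UDL 7: wL³/(24EI) = 250.1/EI
  at 2: UDL 7: wL³/(24EI) = 250.1/EI
  at 1: point load 151 at a = 7.6: Pab(L + b)/(6LEI) = 436.1/EI
  at 2: point load 151 at a = 7.6: Pab(L + a)/(6LEI) = 654.1/EI
  θ_10 = 686.2/EI,  θ_20 = 904.2/EI
Flexibility coefficients: a unit moment at one end gives L/(3EI) there and L/(6EI) at the far end, so f₁₁ = f₂₂ = 3.167/EI and f₁₂ = f₂₁ = 1.583/EI.
Compatibility — zero rotation at each built-in end:
  3.167 M_1 + 1.583 M_2 = 686.2
  1.583 M_1 + 3.167 M_2 = 904.2
Solving the pair gives M_1 = 98.55 kN·m and M_2 = 236.3 kN·m (hogging).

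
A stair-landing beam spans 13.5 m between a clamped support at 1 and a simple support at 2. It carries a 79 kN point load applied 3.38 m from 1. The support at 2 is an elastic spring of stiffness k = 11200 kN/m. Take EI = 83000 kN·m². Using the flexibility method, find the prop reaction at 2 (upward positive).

R_2 = 6.747 kN

Remove the prop at 2; the released (primary) structure is a cantilever built in at 1.
Primary-structure tip deflection at 2 by superposition:
  point load 79 at a = 3.38: Pa²(3L − a)/(6EI) = 5584/EI
Tip deflection under a unit load at 2: L³/(3EI) = 820.1/EI.
With EI = 83000 kN·m²: δ_0 = 0.067273 m and δ_{22} = 0.009881 m/kN.
Compatibility — the spring shortens by R_2/k under the reaction it provides: δ_0 − R_2·δ_{22} = R_2/k. With 1/k = 0.000089 m/kN, R_2 = δ_0 / (δ_{22} + 1/k) = 0.067273 / (0.009881 + 0.000089) = 6.747 kN.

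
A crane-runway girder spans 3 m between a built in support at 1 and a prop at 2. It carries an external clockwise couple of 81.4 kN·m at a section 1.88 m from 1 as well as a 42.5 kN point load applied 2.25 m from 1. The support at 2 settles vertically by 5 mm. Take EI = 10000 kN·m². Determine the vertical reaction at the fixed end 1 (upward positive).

Remove the prop at 2; the released (primary) structure is a cantilever built in at 1.
Primary-structure tip deflection at 2 by superposition:
  clockwise couple 81.4 at a = 1.88: M₀a(2L − a)/(2EI) = 315.2/EI
  point load 42.5 at a = 2.25: Pa²(3L − a)/(6EI) = 242.1/EI
  δ_0 = 557.3/EI
Tip deflection under a unit load at 2: L³/(3EI) = 9/EI.
With EI = 10000 kN·m²: δ_0 = 0.05573 m and δ_{22} = 0.0009 m/kN.
Compatibility — the beam at 2 must follow the support down by 0.005 m: δ_0 − R_2·δ_{22} = 0.005, so R_2 = (0.05573 − 0.005)/0.0009 = 56.37 kN.
Vertical equilibrium: R_1 = ΣP − R_2 = 42.5 − 56.37 = -13.87 kN.

R_1 = -13.87 kN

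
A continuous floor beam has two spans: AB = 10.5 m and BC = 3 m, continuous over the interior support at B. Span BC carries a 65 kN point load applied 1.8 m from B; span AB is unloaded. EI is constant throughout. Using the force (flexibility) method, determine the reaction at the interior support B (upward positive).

R_B = 29.12 kN

Take M_B as the redundant. Released structure: two simple spans AB and BC with a hinge at B.
Rotations at B on the released spans (each span's end-slope, ×1/EI):
  span BC: point load 65 at a = 1.8: Pab(L + b)/(6LEI) = 32.76/EI
  relative rotation θ_0 = (0 + 32.76)/EI = 32.76/EI
A unit hogging moment at B produces rotation L₁/(3EI) + L₂/(3EI) = 4.5/EI.
Slope continuity at B: θ_0 = M_B·4.5/EI, so M_B = 32.76/4.5 = 7.28 kN·m (hogging).
Span AB, ΣM about A with M_B applied at B: R_B^{AB}·10.5 = 0 + 7.28, so R_B^{AB} = 0.6933 kN and R_A = 0 − 0.6933 = -0.6933 kN.
Span BC, ΣM about C: R_B^{BC}·3 = 78 + 7.28, so R_B^{BC} = 28.43 kN and R_C = 65 − 28.43 = 36.57 kN.
R_B = 0.6933 + 28.43 = 29.12 kN.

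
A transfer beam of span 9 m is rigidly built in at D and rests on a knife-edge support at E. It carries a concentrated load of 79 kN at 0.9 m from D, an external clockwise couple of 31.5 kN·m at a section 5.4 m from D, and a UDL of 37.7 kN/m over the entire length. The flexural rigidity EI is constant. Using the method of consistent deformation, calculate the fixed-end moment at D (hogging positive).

M_D = 434.3 kN·m

Take the reaction at E as the redundant and release it; the primary structure is a cantilever fixed at D.
Deflection at E on the released cantilever, summing each load's contribution:
  point load 79 at a = 0.9: Pa²(3L − a)/(6EI) = 278.4/EI
  clockwise couple 31.5 at a = 5.4: M₀a(2L − a)/(2EI) = 1072/EI
  UDL 37.7: wL⁴/(8EI) = 30919/EI
  δ_0 = 32269/EI
Tip deflection under a unit load at E: L³/(3EI) = 243/EI.
Compatibility at E: δ_0 − R_E·δ_{EE} = 0, so R_E = 32269/243 = 132.8 kN.
Moment equilibrium about D: M_D = Σ(load moments about D) − R_E·L = 1629 − 132.8×9 = 434.3 kN·m.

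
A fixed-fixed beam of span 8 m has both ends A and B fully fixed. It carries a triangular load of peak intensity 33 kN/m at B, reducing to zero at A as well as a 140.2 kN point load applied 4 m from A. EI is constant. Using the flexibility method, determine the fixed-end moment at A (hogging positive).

M_A = 210.6 kN·m

Take the two fixed-end moments M_A, M_B as redundants; the released structure is the simple span AB.
Simple-span end rotations at A and B under the given loads:
  at A: triangular load, peak 33: 7w₀L³/(360EI) = 328.5/EI
  at B: triangular load, peak 33: w₀L³/(45EI) = 375.5/EI
  at A: point load 140.2 at a = 4: Pab(L + b)/(6LEI) = 560.8/EI
  at B: point load 140.2 at a = 4: Pab(L + a)/(6LEI) = 560.8/EI
  θ_A0 = 889.3/EI,  θ_B0 = 936.3/EI
Flexibility coefficients: a unit moment at one end gives L/(3EI) there and L/(6EI) at the far end, so f₁₁ = f₂₂ = 2.667/EI and f₁₂ = f₂₁ = 1.333/EI.
Compatibility — zero rotation at each built-in end:
  2.667 M_A + 1.333 M_B = 889.3
  1.333 M_A + 2.667 M_B = 936.3
Solving the pair gives M_A = 210.6 kN·m and M_B = 245.8 kN·m (hogging).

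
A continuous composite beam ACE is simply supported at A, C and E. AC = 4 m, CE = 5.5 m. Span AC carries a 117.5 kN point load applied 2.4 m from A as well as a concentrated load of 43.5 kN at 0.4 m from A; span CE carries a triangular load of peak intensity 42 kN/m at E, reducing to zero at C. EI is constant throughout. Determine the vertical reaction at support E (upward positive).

Insert a hinge at C; M_C is the redundant, and each span becomes simply supported.
End slopes at the hinge C, treating each span as simply supported:
  span AC: point load 117.5 at a = 2.4: Pab(L + a)/(6LEI) = 120.3/EI
  span AC: point load 43.5 at a = 0.4: Pab(L + a)/(6LEI) = 11.48/EI
  span CE: triangular load, peak 42: 7w₀L³/(360EI) = 135.9/EI
  relative rotation θ_0 = (131.8 + 135.9)/EI = 267.7/EI
A unit hogging moment at C produces rotation L₁/(3EI) + L₂/(3EI) = 3.167/EI.
Compatibility: M_C·(L₁+L₂)/(3EI) = θ_0, giving M_C = 84.53 kN·m (hogging).
Span CE, ΣM about E: R_C^{CE}·5.5 = 211.8 + 84.53, so R_C^{CE} = 53.87 kN and R_E = 115.5 − 53.87 = 61.63 kN.

R_E = 61.63 kN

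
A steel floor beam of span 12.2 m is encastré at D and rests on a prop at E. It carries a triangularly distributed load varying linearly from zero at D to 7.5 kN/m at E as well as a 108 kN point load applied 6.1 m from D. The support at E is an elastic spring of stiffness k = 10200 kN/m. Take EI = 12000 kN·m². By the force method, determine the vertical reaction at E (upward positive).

R_E = 58.8 kN

Remove the prop at E; the released (primary) structure is a cantilever built in at D.
Free-end deflection of the primary structure under the applied loading (downward +):
  triangular load, peak 7.5 at the free end: 11w₀L⁴/(120EI) = 15230/EI
  point load 108 at a = 6.1: Pa²(3L − a)/(6EI) = 20428/EI
  δ_0 = 35659/EI
Flexibility coefficient — unit upward force at E: δ_{EE} = L³/(3EI) = 605.3/EI.
With EI = 12000 kN·m²: δ_0 = 2.9716 m and δ_{EE} = 0.05044 m/kN.
Compatibility — the spring shortens by R_E/k under the reaction it provides: δ_0 − R_E·δ_{EE} = R_E/k. With 1/k = 0.000098 m/kN, R_E = δ_0 / (δ_{EE} + 1/k) = 2.9716 / (0.05044 + 0.000098) = 58.8 kN.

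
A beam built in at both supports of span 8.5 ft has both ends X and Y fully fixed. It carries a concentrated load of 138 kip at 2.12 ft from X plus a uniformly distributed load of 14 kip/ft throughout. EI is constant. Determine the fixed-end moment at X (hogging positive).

M_X = 249.1 kip·ft

Release both end moments; the primary structure is a simply-supported span XY with redundants M_X and M_Y.
End rotations of the released simple span under the applied load (×1/EI):
  at X: point load 138 at a = 2.12: Pab(L + b)/(6LEI) = 544.6/EI
  at Y: point load 138 at a = 2.12: Pab(L + a)/(6LEI) = 388.7/EI
  at X: UDL 14: wL³/(24EI) = 358.2/EI
  at Y: UDL 14: wL³/(24EI) = 358.2/EI
  θ_X0 = 902.8/EI,  θ_Y0 = 746.9/EI
Flexibility coefficients: a unit moment at one end gives L/(3EI) there and L/(6EI) at the far end, so f₁₁ = f₂₂ = 2.833/EI and f₁₂ = f₂₁ = 1.417/EI.
Compatibility — zero rotation at each built-in end:
  2.833 M_X + 1.417 M_Y = 902.8
  1.417 M_X + 2.833 M_Y = 746.9
Solving the pair gives M_X = 249.1 kip·ft and M_Y = 139.1 kip·ft (hogging).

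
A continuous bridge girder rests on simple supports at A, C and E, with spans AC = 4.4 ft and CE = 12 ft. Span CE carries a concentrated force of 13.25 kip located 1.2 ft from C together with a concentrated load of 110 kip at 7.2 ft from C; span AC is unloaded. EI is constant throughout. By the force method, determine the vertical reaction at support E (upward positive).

R_E = 52.97 kip

Take M_C as the redundant. Released structure: two simple spans AC and CE with a hinge at C.
Rotations at C on the released spans (each span's end-slope, ×1/EI):
  span CE: point load 13.25 at a = 1.2: Pab(L + b)/(6LEI) = 54.38/EI
  span CE: point load 110 at a = 7.2: Pab(L + b)/(6LEI) = 887/EI
  relative rotation θ_0 = (0 + 941.4)/EI = 941.4/EI
A unit hogging moment at C produces rotation L₁/(3EI) + L₂/(3EI) = 5.467/EI.
Slope continuity at C: θ_0 = M_C·5.467/EI, so M_C = 941.4/5.467 = 172.2 kip·ft (hogging).
Span CE, ΣM about E: R_C^{CE}·12 = 671.1 + 172.2, so R_C^{CE} = 70.28 kip and R_E = 123.2 − 70.28 = 52.97 kip.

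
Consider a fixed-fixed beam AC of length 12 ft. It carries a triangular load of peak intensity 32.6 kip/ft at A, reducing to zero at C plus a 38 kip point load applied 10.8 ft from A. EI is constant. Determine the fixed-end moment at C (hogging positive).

Take the two fixed-end moments M_A, M_C as redundants; the released structure is the simple span AC.
On the primary (simply-supported) span, the end slopes from the loading are:
  at A: triangular load, peak 32.6: w₀L³/(45EI) = 1252/EI
  at C: triangular load, peak 32.6: 7w₀L³/(360EI) = 1095/EI
  at A: point load 38 at a = 10.8: Pab(L + b)/(6LEI) = 90.29/EI
  at C: point load 38 at a = 10.8: Pab(L + a)/(6LEI) = 156/EI
  θ_A0 = 1342/EI,  θ_C0 = 1251/EI
Flexibility coefficients: a unit moment at one end gives L/(3EI) there and L/(6EI) at the far end, so f₁₁ = f₂₂ = 4/EI and f₁₂ = f₂₁ = 2/EI.
Compatibility — zero rotation at each built-in end:
  4 M_A + 2 M_C = 1342
  2 M_A + 4 M_C = 1251
Solving the pair gives M_A = 238.8 kip·ft and M_C = 193.4 kip·ft (hogging).

M_C = 193.4 kip·ft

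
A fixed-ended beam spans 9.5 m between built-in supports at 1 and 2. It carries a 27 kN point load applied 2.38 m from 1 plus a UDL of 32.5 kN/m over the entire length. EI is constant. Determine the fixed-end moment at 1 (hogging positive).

Take the two fixed-end moments M_1, M_2 as redundants; the released structure is the simple span 12.
On the primary (simply-supported) span, the end slopes from the loading are:
  at 1: point load 27 at a = 2.38: Pab(L + b)/(6LEI) = 133.4/EI
  at 2: point load 27 at a = 2.38: Pab(L + a)/(6LEI) = 95.36/EI
  at 1: UDL 32.5: wL³/(24EI) = 1161/EI
  at 2: UDL 32.5: wL³/(24EI) = 1161/EI
  θ_10 = 1294/EI,  θ_20 = 1256/EI
Flexibility coefficients: a unit moment at one end gives L/(3EI) there and L/(6EI) at the far end, so f₁₁ = f₂₂ = 3.167/EI and f₁₂ = f₂₁ = 1.583/EI.
Compatibility — zero rotation at each built-in end:
  3.167 M_1 + 1.583 M_2 = 1294
  1.583 M_1 + 3.167 M_2 = 1256
Solving the pair gives M_1 = 280.5 kN·m and M_2 = 256.5 kN·m (hogging).

M_1 = 280.5 kN·m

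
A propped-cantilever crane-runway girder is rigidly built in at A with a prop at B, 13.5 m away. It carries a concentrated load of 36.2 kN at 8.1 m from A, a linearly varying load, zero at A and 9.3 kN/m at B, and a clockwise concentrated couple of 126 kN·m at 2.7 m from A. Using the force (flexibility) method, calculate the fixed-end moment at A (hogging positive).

M_A = 238.9 kN·m

Remove the prop at B; the released (primary) structure is a cantilever built in at A.
Deflection at B on the released cantilever, summing each load's contribution:
  point load 36.2 at a = 8.1: Pa²(3L − a)/(6EI) = 12825/EI
  triangular load, peak 9.3 at the free end: 11w₀L⁴/(120EI) = 28316/EI
  clockwise couple 126 at a = 2.7: M₀a(2L − a)/(2EI) = 4133/EI
  δ_0 = 45275/EI
Tip deflection under a unit load at B: L³/(3EI) = 820.1/EI.
Compatibility at B: δ_0 − R_B·δ_{BB} = 0, so R_B = 45275/820.1 = 55.2 kN.
Moment equilibrium about A: M_A = Σ(load moments about A) − R_B·L = 984.2 − 55.2×13.5 = 238.9 kN·m.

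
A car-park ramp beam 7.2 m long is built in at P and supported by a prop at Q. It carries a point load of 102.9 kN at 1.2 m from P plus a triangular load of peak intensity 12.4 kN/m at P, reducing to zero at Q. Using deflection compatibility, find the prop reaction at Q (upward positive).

R_Q = 12.98 kN

Choose R_Q as the redundant. The primary structure is the cantilever fixed at P.
Primary-structure tip deflection at Q by superposition:
  point load 102.9 at a = 1.2: Pa²(3L − a)/(6EI) = 503.8/EI
  triangular load, peak 12.4 at the fixed end: w₀L⁴/(30EI) = 1111/EI
  δ_0 = 1615/EI
Flexibility coefficient — unit upward force at Q: δ_{QQ} = L³/(3EI) = 124.4/EI.
Compatibility at Q: δ_0 − R_Q·δ_{QQ} = 0, so R_Q = 1615/124.4 = 12.98 kN.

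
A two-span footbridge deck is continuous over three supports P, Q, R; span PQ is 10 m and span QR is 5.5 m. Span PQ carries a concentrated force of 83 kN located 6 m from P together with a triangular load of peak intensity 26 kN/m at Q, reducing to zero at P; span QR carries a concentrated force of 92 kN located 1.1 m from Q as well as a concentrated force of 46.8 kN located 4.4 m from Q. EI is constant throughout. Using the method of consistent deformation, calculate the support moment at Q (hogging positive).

M_Q = 249.3 kN·m

Insert a hinge at Q; M_Q is the redundant, and each span becomes simply supported.
Discontinuity in slope at Q on the released structure — sum the simple-span end rotations:
  span PQ: point load 83 at a = 6: Pab(L + a)/(6LEI) = 531.2/EI
  span PQ: triangular load, peak 26: w₀L³/(45EI) = 577.8/EI
  span QR: point load 92 at a = 1.1: Pab(L + b)/(6LEI) = 133.6/EI
  span QR: point load 46.8 at a = 4.4: Pab(L + b)/(6LEI) = 45.3/EI
  relative rotation θ_0 = (1109 + 178.9)/EI = 1288/EI
A unit hogging moment at Q produces rotation L₁/(3EI) + L₂/(3EI) = 5.167/EI.
Slope continuity at Q: θ_0 = M_Q·5.167/EI, so M_Q = 1288/5.167 = 249.3 kN·m (hogging).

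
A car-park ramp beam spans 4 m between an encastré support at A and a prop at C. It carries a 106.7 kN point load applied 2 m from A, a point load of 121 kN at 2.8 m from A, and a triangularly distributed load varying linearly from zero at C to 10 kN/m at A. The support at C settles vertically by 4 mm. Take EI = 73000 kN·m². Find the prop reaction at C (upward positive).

Release the roller at C. Primary structure: cantilever fixed at A.
Deflection at C on the released cantilever, summing each load's contribution:
  point load 106.7 at a = 2: Pa²(3L − a)/(6EI) = 711.3/EI
  point load 121 at a = 2.8: Pa²(3L − a)/(6EI) = 1455/EI
  triangular load, peak 10 at the fixed end: w₀L⁴/(30EI) = 85.33/EI
  δ_0 = 2251/EI
Tip deflection under a unit load at C: L³/(3EI) = 21.33/EI.
With EI = 73000 kN·m²: δ_0 = 0.030839 m and δ_{CC} = 0.000292 m/kN.
Compatibility — the beam at C must follow the support down by 0.004 m: δ_0 − R_C·δ_{CC} = 0.004, so R_C = (0.030839 − 0.004)/0.000292 = 91.84 kN.

R_C = 91.84 kN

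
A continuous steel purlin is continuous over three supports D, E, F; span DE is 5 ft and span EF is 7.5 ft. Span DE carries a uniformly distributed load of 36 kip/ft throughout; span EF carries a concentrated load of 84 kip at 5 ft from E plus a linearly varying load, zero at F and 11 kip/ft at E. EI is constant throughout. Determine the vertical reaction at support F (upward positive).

R_F = 52.98 kip

Take M_E as the redundant. Released structure: two simple spans DE and EF with a hinge at E.
Discontinuity in slope at E on the released structure — sum the simple-span end rotations:
  span DE: UDL 36: wL³/(24EI) = 187.5/EI
  span EF: point load 84 at a = 5: Pab(L + b)/(6LEI) = 233.3/EI
  span EF: triangular load, peak 11: w₀L³/(45EI) = 103.1/EI
  relative rotation θ_0 = (187.5 + 336.5)/EI = 524/EI
A unit hogging moment at E produces rotation L₁/(3EI) + L₂/(3EI) = 4.167/EI.
Slope continuity at E: θ_0 = M_E·4.167/EI, so M_E = 524/4.167 = 125.8 kip·ft (hogging).
Span EF, ΣM about F: R_E^{EF}·7.5 = 416.2 + 125.8, so R_E^{EF} = 72.27 kip and R_F = 125.2 − 72.27 = 52.98 kip.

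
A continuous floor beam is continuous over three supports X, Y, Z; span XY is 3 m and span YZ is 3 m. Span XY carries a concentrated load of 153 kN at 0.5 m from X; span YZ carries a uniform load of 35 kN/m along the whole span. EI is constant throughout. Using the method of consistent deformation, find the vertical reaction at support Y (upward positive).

R_Y = 103.5 kN

Release continuity at Y by inserting a hinge; the redundant is the internal moment M_Y. The primary structure is two simply-supported spans XY and YZ.
Rotations at Y on the released spans (each span's end-slope, ×1/EI):
  span XY: point load 153 at a = 0.5: Pab(L + a)/(6LEI) = 37.19/EI
  span YZ: UDL 35: wL³/(24EI) = 39.38/EI
  relative rotation θ_0 = (37.19 + 39.38)/EI = 76.56/EI
A unit hogging moment at Y produces rotation L₁/(3EI) + L₂/(3EI) = 2/EI.
Slope continuity at Y: θ_0 = M_Y·2/EI, so M_Y = 76.56/2 = 38.28 kN·m (hogging).
Span XY, ΣM about X with M_Y applied at Y: R_Y^{XY}·3 = 76.5 + 38.28, so R_Y^{XY} = 38.26 kN and R_X = 153 − 38.26 = 114.7 kN.
Span YZ, ΣM about Z: R_Y^{YZ}·3 = 157.5 + 38.28, so R_Y^{YZ} = 65.26 kN and R_Z = 105 − 65.26 = 39.74 kN.
R_Y = 38.26 + 65.26 = 103.5 kN.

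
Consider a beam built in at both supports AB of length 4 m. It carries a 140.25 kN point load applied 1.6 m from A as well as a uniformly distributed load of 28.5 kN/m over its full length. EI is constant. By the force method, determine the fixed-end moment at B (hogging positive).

Release both end moments; the primary structure is a simply-supported span AB with redundants M_A and M_B.
End rotations of the released simple span under the applied load (×1/EI):
  at A: point load 140.25 at a = 1.6: Pab(L + b)/(6LEI) = 143.6/EI
  at B: point load 140.25 at a = 1.6: Pab(L + a)/(6LEI) = 125.7/EI
  at A: UDL 28.5: wL³/(24EI) = 76/EI
  at B: UDL 28.5: wL³/(24EI) = 76/EI
  θ_A0 = 219.6/EI,  θ_B0 = 201.7/EI
Flexibility coefficients: a unit moment at one end gives L/(3EI) there and L/(6EI) at the far end, so f₁₁ = f₂₂ = 1.333/EI and f₁₂ = f₂₁ = 0.6667/EI.
Compatibility — zero rotation at each built-in end:
  1.333 M_A + 0.6667 M_B = 219.6
  0.6667 M_A + 1.333 M_B = 201.7
Solving the pair gives M_A = 118.8 kN·m and M_B = 91.86 kN·m (hogging).

M_B = 91.86 kN·m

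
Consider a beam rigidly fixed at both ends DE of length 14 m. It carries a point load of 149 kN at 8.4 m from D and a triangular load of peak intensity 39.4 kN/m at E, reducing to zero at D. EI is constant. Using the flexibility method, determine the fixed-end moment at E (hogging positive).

Take the two fixed-end moments M_D, M_E as redundants; the released structure is the simple span DE.
End rotations of the released simple span under the applied load (×1/EI):
  at D: point load 149 at a = 8.4: Pab(L + b)/(6LEI) = 1635/EI
  at E: point load 149 at a = 8.4: Pab(L + a)/(6LEI) = 1869/EI
  at D: triangular load, peak 39.4: 7w₀L³/(360EI) = 2102/EI
  at E: triangular load, peak 39.4: w₀L³/(45EI) = 2403/EI
  θ_D0 = 3738/EI,  θ_E0 = 4272/EI
Flexibility coefficients: a unit moment at one end gives L/(3EI) there and L/(6EI) at the far end, so f₁₁ = f₂₂ = 4.667/EI and f₁₂ = f₂₁ = 2.333/EI.
Compatibility — zero rotation at each built-in end:
  4.667 M_D + 2.333 M_E = 3738
  2.333 M_D + 4.667 M_E = 4272
Solving the pair gives M_D = 457.7 kN·m and M_E = 686.5 kN·m (hogging).

M_E = 686.5 kN·m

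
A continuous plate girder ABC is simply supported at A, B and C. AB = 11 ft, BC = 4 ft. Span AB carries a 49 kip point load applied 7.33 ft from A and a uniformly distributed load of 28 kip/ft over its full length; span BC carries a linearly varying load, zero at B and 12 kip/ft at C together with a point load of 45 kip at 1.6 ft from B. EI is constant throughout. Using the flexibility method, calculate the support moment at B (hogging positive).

Insert a hinge at B; M_B is the redundant, and each span becomes simply supported.
End slopes at the hinge B, treating each span as simply supported:
  span AB: point load 49 at a = 7.33: Pab(L + a)/(6LEI) = 366.1/EI
  span AB: UDL 28: wL³/(24EI) = 1553/EI
  span BC: triangular load, peak 12: 7w₀L³/(360EI) = 14.93/EI
  span BC: point load 45 at a = 1.6: Pab(L + b)/(6LEI) = 46.08/EI
  relative rotation θ_0 = (1919 + 61.01)/EI = 1980/EI
A unit hogging moment at B produces rotation L₁/(3EI) + L₂/(3EI) = 5/EI.
Compatibility: M_B·(L₁+L₂)/(3EI) = θ_0, giving M_B = 396 kip·ft (hogging).

M_B = 396 kip·ft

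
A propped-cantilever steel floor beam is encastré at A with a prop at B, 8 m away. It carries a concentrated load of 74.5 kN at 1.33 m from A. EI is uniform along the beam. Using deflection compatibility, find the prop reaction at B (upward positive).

R_B = 2.918 kN

Take the reaction at B as the redundant and release it; the primary structure is a cantilever fixed at A.
Deflection at B on the released cantilever, summing each load's contribution:
  point load 74.5 at a = 1.33: Pa²(3L − a)/(6EI) = 497.9/EI
Flexibility coefficient — unit upward force at B: δ_{BB} = L³/(3EI) = 170.7/EI.
The prop prevents deflection at B: R_B = δ_0/δ_{BB} = 497.9/170.7 = 2.918 kN.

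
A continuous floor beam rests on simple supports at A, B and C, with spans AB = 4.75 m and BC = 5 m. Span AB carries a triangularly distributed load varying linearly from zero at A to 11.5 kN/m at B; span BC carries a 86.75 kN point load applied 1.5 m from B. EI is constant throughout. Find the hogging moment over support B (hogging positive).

Release continuity at B by inserting a hinge; the redundant is the internal moment M_B. The primary structure is two simply-supported spans AB and BC.
Discontinuity in slope at B on the released structure — sum the simple-span end rotations:
  span AB: triangular load, peak 11.5: w₀L³/(45EI) = 27.39/EI
  span BC: point load 86.75 at a = 1.5: Pab(L + b)/(6LEI) = 129/EI
  relative rotation θ_0 = (27.39 + 129)/EI = 156.4/EI
A unit hogging moment at B produces rotation L₁/(3EI) + L₂/(3EI) = 3.25/EI.
Compatibility: M_B·(L₁+L₂)/(3EI) = θ_0, giving M_B = 48.13 kN·m (hogging).

M_B = 48.13 kN·m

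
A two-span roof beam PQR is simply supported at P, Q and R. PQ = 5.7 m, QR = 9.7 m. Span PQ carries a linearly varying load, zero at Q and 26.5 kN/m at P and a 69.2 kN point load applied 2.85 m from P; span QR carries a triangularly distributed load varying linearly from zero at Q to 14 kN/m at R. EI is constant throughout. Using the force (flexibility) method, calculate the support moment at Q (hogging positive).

M_Q = 94.36 kN·m

Release continuity at Q by inserting a hinge; the redundant is the internal moment M_Q. The primary structure is two simply-supported spans PQ and QR.
Rotations at Q on the released spans (each span's end-slope, ×1/EI):
  span PQ: triangular load, peak 26.5: 7w₀L³/(360EI) = 95.43/EI
  span PQ: point load 69.2 at a = 2.85: Pab(L + a)/(6LEI) = 140.5/EI
  span QR: triangular load, peak 14: 7w₀L³/(360EI) = 248.4/EI
  relative rotation θ_0 = (235.9 + 248.4)/EI = 484.4/EI
A unit hogging moment at Q produces rotation L₁/(3EI) + L₂/(3EI) = 5.133/EI.
Compatibility: M_Q·(L₁+L₂)/(3EI) = θ_0, giving M_Q = 94.36 kN·m (hogging).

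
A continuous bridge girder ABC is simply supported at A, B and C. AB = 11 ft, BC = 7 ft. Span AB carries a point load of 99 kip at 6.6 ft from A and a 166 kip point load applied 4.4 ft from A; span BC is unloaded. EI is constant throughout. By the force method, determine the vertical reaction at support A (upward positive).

Insert a hinge at B; M_B is the redundant, and each span becomes simply supported.
Discontinuity in slope at B on the released structure — sum the simple-span end rotations:
  span AB: point load 99 at a = 6.6: Pab(L + a)/(6LEI) = 766.7/EI
  span AB: point load 166 at a = 4.4: Pab(L + a)/(6LEI) = 1125/EI
  relative rotation θ_0 = (1891 + 0)/EI = 1891/EI
A unit hogging moment at B produces rotation L₁/(3EI) + L₂/(3EI) = 6/EI.
Compatibility: M_B·(L₁+L₂)/(3EI) = θ_0, giving M_B = 315.2 kip·ft (hogging).
Span AB, ΣM about A with M_B applied at B: R_B^{AB}·11 = 1384 + 315.2, so R_B^{AB} = 154.5 kip and R_A = 265 − 154.5 = 110.5 kip.

R_A = 110.5 kip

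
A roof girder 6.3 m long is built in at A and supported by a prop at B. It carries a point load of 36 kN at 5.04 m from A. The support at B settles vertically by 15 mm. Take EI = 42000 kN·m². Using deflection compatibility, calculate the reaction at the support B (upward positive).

Release the roller at B. Primary structure: cantilever fixed at A.
Deflection at B on the released cantilever, summing each load's contribution:
  point load 36 at a = 5.04: Pa²(3L − a)/(6EI) = 2112/EI
Flexibility coefficient — unit upward force at B: δ_{BB} = L³/(3EI) = 83.35/EI.
With EI = 42000 kN·m²: δ_0 = 0.050295 m and δ_{BB} = 0.001985 m/kN.
Compatibility — the beam at B must follow the support down by 0.015 m: δ_0 − R_B·δ_{BB} = 0.015, so R_B = (0.050295 − 0.015)/0.001985 = 17.79 kN.

R_B = 17.79 kN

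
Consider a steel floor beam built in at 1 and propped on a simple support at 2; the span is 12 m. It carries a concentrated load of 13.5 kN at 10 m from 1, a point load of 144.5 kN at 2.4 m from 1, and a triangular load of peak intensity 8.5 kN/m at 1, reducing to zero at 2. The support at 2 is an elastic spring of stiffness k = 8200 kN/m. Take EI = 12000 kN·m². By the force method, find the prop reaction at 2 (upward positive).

R_2 = 28.38 kN

Choose R_2 as the redundant. The primary structure is the cantilever fixed at 1.
Primary-structure tip deflection at 2 by superposition:
  point load 13.5 at a = 10: Pa²(3L − a)/(6EI) = 5850/EI
  point load 144.5 at a = 2.4: Pa²(3L − a)/(6EI) = 4661/EI
  triangular load, peak 8.5 at the fixed end: w₀L⁴/(30EI) = 5875/EI
  δ_0 = 16386/EI
Flexibility coefficient — unit upward force at 2: δ_{22} = L³/(3EI) = 576/EI.
With EI = 12000 kN·m²: δ_0 = 1.3655 m and δ_{22} = 0.048 m/kN.
Compatibility — the spring shortens by R_2/k under the reaction it provides: δ_0 − R_2·δ_{22} = R_2/k. With 1/k = 0.000122 m/kN, R_2 = δ_0 / (δ_{22} + 1/k) = 1.3655 / (0.048 + 0.000122) = 28.38 kN.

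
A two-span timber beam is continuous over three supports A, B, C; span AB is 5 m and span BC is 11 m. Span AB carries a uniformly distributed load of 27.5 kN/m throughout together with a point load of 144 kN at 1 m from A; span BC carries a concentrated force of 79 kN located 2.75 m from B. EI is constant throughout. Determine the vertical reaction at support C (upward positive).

R_C = 6.434 kN

Release continuity at B by inserting a hinge; the redundant is the internal moment M_B. The primary structure is two simply-supported spans AB and BC.
Rotations at B on the released spans (each span's end-slope, ×1/EI):
  span AB: UDL 27.5: wL³/(24EI) = 143.2/EI
  span AB: point load 144 at a = 1: Pab(L + a)/(6LEI) = 115.2/EI
  span BC: point load 79 at a = 2.75: Pab(L + b)/(6LEI) = 522.8/EI
  relative rotation θ_0 = (258.4 + 522.8)/EI = 781.2/EI
A unit hogging moment at B produces rotation L₁/(3EI) + L₂/(3EI) = 5.333/EI.
Slope continuity at B: θ_0 = M_B·5.333/EI, so M_B = 781.2/5.333 = 146.5 kN·m (hogging).
Span BC, ΣM about C: R_B^{BC}·11 = 651.8 + 146.5, so R_B^{BC} = 72.57 kN and R_C = 79 − 72.57 = 6.434 kN.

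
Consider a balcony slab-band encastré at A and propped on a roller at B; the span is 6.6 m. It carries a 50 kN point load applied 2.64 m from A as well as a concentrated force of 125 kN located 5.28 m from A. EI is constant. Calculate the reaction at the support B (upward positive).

Choose R_B as the redundant. The primary structure is the cantilever fixed at A.
Free-end deflection of the primary structure under the applied loading (downward +):
  point load 50 at a = 2.64: Pa²(3L − a)/(6EI) = 996.7/EI
  point load 125 at a = 5.28: Pa²(3L − a)/(6EI) = 8433/EI
  δ_0 = 9430/EI
Flexibility coefficient — unit upward force at B: δ_{BB} = L³/(3EI) = 95.83/EI.
Compatibility at B: δ_0 − R_B·δ_{BB} = 0, so R_B = 9430/95.83 = 98.4 kN.

R_B = 98.4 kN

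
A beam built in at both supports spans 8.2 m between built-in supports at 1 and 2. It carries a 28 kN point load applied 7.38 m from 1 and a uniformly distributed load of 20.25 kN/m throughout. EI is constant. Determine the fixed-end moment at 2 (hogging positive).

Release both end moments; the primary structure is a simply-supported span 12 with redundants M_1 and M_2.
End rotations of the released simple span under the applied load (×1/EI):
  at 1: point load 28 at a = 7.38: Pab(L + b)/(6LEI) = 31.06/EI
  at 2: point load 28 at a = 7.38: Pab(L + a)/(6LEI) = 53.66/EI
  at 1: UDL 20.25: wL³/(24EI) = 465.2/EI
  at 2: UDL 20.25: wL³/(24EI) = 465.2/EI
  θ_10 = 496.3/EI,  θ_20 = 518.9/EI
Flexibility coefficients: a unit moment at one end gives L/(3EI) there and L/(6EI) at the far end, so f₁₁ = f₂₂ = 2.733/EI and f₁₂ = f₂₁ = 1.367/EI.
Compatibility — zero rotation at each built-in end:
  2.733 M_1 + 1.367 M_2 = 496.3
  1.367 M_1 + 2.733 M_2 = 518.9
Solving the pair gives M_1 = 115.5 kN·m and M_2 = 132.1 kN·m (hogging).

M_2 = 132.1 kN·m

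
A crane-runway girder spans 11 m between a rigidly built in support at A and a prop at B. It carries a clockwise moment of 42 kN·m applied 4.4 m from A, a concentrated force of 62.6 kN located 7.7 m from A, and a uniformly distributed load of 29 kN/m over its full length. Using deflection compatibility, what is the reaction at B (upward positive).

R_B = 158.6 kN

Choose R_B as the redundant. The primary structure is the cantilever fixed at A.
Primary-structure tip deflection at B by superposition:
  clockwise couple 42 at a = 4.4: M₀a(2L − a)/(2EI) = 1626/EI
  point load 62.6 at a = 7.7: Pa²(3L − a)/(6EI) = 15650/EI
  UDL 29: wL⁴/(8EI) = 53074/EI
  δ_0 = 70350/EI
Flexibility coefficient — unit upward force at B: δ_{BB} = L³/(3EI) = 443.7/EI.
Compatibility at B: δ_0 − R_B·δ_{BB} = 0, so R_B = 70350/443.7 = 158.6 kN.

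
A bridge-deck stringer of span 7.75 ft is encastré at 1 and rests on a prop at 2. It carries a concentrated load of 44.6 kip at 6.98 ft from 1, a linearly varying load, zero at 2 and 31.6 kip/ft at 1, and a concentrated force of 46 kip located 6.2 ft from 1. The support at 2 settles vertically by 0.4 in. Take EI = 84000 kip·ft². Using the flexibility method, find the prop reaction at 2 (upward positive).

R_2 = 76.8 kip

Choose R_2 as the redundant. The primary structure is the cantilever fixed at 1.
Free-end deflection of the primary structure under the applied loading (downward +):
  point load 44.6 at a = 6.98: Pa²(3L − a)/(6EI) = 5892/EI
  triangular load, peak 31.6 at the fixed end: w₀L⁴/(30EI) = 3800/EI
  point load 46 at a = 6.2: Pa²(3L − a)/(6EI) = 5025/EI
  δ_0 = 14717/EI
Flexibility coefficient — unit upward force at 2: δ_{22} = L³/(3EI) = 155.2/EI.
With EI = 84000 kip·ft²: δ_0 = 0.1752 ft and δ_{22} = 0.001847 ft/kip.
Compatibility — the beam at 2 must follow the support down by 0.03333 ft: δ_0 − R_2·δ_{22} = 0.03333, so R_2 = (0.1752 − 0.03333)/0.001847 = 76.8 kip.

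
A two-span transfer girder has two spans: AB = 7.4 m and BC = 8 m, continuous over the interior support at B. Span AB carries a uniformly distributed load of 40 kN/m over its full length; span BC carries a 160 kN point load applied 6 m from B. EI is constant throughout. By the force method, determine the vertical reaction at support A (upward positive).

Take M_B as the redundant. Released structure: two simple spans AB and BC with a hinge at B.
End slopes at the hinge B, treating each span as simply supported:
  span AB: UDL 40: wL³/(24EI) = 675.4/EI
  span BC: point load 160 at a = 6: Pab(L + b)/(6LEI) = 400/EI
  relative rotation θ_0 = (675.4 + 400)/EI = 1075/EI
A unit hogging moment at B produces rotation L₁/(3EI) + L₂/(3EI) = 5.133/EI.
Compatibility: M_B·(L₁+L₂)/(3EI) = θ_0, giving M_B = 209.5 kN·m (hogging).
Span AB, ΣM about A with M_B applied at B: R_B^{AB}·7.4 = 1095 + 209.5, so R_B^{AB} = 176.3 kN and R_A = 296 − 176.3 = 119.7 kN.

R_A = 119.7 kN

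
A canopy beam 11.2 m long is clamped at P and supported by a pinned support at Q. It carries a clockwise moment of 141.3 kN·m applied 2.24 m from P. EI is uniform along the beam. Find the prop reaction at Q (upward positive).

R_Q = 6.813 kN

Remove the prop at Q; the released (primary) structure is a cantilever built in at P.
Downward deflection at the released point Q due to the loads:
  clockwise couple 141.3 at a = 2.24: M₀a(2L − a)/(2EI) = 3190/EI
Tip deflection under a unit load at Q: L³/(3EI) = 468.3/EI.
The prop prevents deflection at Q: R_Q = δ_0/δ_{QQ} = 3190/468.3 = 6.813 kN.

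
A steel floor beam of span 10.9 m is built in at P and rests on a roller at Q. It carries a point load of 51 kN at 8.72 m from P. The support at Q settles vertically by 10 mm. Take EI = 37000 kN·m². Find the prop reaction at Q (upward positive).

R_Q = 35.05 kN

Release the roller at Q. Primary structure: cantilever fixed at P.
Free-end deflection of the primary structure under the applied loading (downward +):
  point load 51 at a = 8.72: Pa²(3L − a)/(6EI) = 15499/EI
Tip deflection under a unit load at Q: L³/(3EI) = 431.7/EI.
With EI = 37000 kN·m²: δ_0 = 0.41889 m and δ_{QQ} = 0.011667 m/kN.
Compatibility — the beam at Q must follow the support down by 0.01 m: δ_0 − R_Q·δ_{QQ} = 0.01, so R_Q = (0.41889 − 0.01)/0.011667 = 35.05 kN.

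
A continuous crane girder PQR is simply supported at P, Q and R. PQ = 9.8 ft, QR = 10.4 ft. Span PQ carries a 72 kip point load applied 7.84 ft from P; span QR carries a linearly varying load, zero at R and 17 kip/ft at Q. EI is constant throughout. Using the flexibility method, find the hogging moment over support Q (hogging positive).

M_Q = 112.4 kip·ft

Take M_Q as the redundant. Released structure: two simple spans PQ and QR with a hinge at Q.
End slopes at the hinge Q, treating each span as simply supported:
  span PQ: point load 72 at a = 7.84: Pab(L + a)/(6LEI) = 331.9/EI
  span QR: triangular load, peak 17: w₀L³/(45EI) = 424.9/EI
  relative rotation θ_0 = (331.9 + 424.9)/EI = 756.9/EI
A unit hogging moment at Q produces rotation L₁/(3EI) + L₂/(3EI) = 6.733/EI.
Compatibility: M_Q·(L₁+L₂)/(3EI) = θ_0, giving M_Q = 112.4 kip·ft (hogging).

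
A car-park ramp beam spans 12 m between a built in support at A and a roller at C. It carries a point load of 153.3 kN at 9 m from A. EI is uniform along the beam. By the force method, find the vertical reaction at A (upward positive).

R_A = 56.29 kN

Choose R_C as the redundant. The primary structure is the cantilever fixed at A.
Free-end deflection of the primary structure under the applied loading (downward +):
  point load 153.3 at a = 9: Pa²(3L − a)/(6EI) = 55878/EI
Flexibility coefficient — unit upward force at C: δ_{CC} = L³/(3EI) = 576/EI.
The prop prevents deflection at C: R_C = δ_0/δ_{CC} = 55878/576 = 97.01 kN.
Vertical equilibrium: R_A = ΣP − R_C = 153.3 − 97.01 = 56.29 kN.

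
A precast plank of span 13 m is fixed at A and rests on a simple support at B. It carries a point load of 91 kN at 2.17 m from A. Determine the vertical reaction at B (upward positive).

R_B = 3.592 kN

Take the reaction at B as the redundant and release it; the primary structure is a cantilever fixed at A.
Deflection at B on the released cantilever, summing each load's contribution:
  point load 91 at a = 2.17: Pa²(3L − a)/(6EI) = 2630/EI
Tip deflection under a unit load at B: L³/(3EI) = 732.3/EI.
The prop prevents deflection at B: R_B = δ_0/δ_{BB} = 2630/732.3 = 3.592 kN.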